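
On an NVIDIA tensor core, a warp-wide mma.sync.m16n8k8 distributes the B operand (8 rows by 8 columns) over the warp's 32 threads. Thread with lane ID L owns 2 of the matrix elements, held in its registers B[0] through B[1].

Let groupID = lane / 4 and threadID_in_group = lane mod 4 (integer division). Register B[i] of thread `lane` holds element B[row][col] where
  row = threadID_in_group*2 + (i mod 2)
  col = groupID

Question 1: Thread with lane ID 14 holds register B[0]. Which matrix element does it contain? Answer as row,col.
lane 14: grp=3 (14/4), tig=2 (14%4)
i=0: r=2*2+0=4, c=grp=3

4,3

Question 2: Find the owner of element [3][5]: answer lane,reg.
21,1

c:5=>grp=5  r:3=>tig=1,lo=1
L=5*4+1=21  i=1=1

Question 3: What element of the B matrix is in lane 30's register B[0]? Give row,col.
4,7

30: grp=7,tig=2
[0] (2*2+0,7) = (4,7)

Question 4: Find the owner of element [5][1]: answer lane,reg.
c=1->g=1  r=5->t=2,b0=1
L=1*4+2=6  i=1=1

6,1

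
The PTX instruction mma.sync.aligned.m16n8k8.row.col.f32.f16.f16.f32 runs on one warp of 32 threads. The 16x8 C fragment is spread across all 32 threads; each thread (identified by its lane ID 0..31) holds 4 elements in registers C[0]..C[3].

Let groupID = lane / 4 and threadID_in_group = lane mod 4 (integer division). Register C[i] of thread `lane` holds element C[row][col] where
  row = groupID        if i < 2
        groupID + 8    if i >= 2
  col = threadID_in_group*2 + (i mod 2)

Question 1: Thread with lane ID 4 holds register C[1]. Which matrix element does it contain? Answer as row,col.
1,1

4: g=1,t=0
[1] (1+0,0*2+1) = (1,1)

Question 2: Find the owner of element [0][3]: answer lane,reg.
r=0→G=0,rhi=0  c=3→T=1,p=1
L=0*4+1=1  i=0*2+1=1

1,1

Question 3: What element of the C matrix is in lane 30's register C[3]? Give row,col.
30: G=7,T=2
[3] (7+8,2*2+1) = (15,5)

15,5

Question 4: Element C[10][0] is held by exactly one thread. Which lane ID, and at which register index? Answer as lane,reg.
r=10->g=2,rb=1  c=0->t=0,b0=0
L=2*4+0=8  i=1*2+0=2

8,2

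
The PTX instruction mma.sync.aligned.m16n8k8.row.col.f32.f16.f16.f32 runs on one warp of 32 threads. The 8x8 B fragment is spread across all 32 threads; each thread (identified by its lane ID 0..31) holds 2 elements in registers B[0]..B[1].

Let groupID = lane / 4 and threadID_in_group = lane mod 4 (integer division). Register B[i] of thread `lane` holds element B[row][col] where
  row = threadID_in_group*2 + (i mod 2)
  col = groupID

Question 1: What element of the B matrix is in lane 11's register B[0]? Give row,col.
lane 11: gr=2 (11/4), th=3 (11%4)
i=0: r=3*2+0=6, c=gr=2

6,2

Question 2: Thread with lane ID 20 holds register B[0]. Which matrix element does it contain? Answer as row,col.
lane 20->20/4=5, 20 mod 4=0
i=0  r:2·0+0->0  c:5

0,5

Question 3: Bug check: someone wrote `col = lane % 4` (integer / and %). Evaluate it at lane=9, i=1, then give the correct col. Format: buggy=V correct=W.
buggy=1 correct=2

`lane % 4`[9,1]->1
lane 9: gid=2 (9/4), tid=1 (9%4)
i=1: r=1*2+1=3, c=gid=2
col: 1 vs 2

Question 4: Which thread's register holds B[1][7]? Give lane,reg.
28,1

c=7⇒gr=7  r=1⇒th=0,odd=1
L=7*4+0=28  i=1=1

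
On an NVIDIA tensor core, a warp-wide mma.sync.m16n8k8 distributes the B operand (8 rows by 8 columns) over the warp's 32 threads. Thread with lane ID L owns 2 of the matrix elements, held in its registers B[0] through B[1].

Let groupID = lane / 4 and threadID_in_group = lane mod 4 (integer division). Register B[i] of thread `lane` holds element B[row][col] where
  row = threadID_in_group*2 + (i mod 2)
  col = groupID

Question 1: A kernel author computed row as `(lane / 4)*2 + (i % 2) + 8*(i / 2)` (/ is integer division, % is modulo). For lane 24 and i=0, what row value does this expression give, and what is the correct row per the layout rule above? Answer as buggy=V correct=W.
`(lane / 4)*2 + (i % 2) + 8*(i / 2)`[24,0]->12
lane 24->24/4=6, 24 mod 4=0
i=0  r:2·0+0->0  c:6
row: 12 vs 0

buggy=12 correct=0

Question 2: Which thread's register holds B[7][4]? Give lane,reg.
19,1

c: 4->gid=4  r: 7->tid=3,i&1=1
L=4*4+3=19  i=1=1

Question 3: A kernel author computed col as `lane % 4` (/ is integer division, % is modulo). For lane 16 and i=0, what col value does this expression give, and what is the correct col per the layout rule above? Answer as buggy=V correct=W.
buggy=0 correct=4

`lane % 4`[16,0]->0
lane 16: gid=4 (16/4), tid=0 (16%4)
i=0: r=0*2+0=0, c=gid=4
col: 0 vs 4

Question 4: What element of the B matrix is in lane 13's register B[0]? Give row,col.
L=13=>grp=13>>2=3, tig=13&3=1
[0]=>row 1·2+0=2  col grp=3

2,3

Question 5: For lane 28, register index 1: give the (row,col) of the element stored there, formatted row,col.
L=28⇒gr=28>>2=7, th=28&3=0
[1]⇒row 0·2+1=1  col gr=7

1,7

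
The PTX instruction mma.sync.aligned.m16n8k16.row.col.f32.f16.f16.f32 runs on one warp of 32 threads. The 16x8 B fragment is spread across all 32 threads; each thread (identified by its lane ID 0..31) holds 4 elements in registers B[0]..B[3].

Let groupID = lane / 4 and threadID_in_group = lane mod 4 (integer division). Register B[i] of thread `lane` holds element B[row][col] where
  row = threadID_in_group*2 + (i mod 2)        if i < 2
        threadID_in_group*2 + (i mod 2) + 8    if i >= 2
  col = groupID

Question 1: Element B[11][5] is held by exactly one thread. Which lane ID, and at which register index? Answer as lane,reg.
21,3

c:5=>grp=5  r:11=>rB=1,tig=1,lo=1
L=5*4+1=21  i=1*2+1=3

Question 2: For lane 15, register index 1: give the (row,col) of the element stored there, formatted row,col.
7,3

L=15->gid=15>>2=3, tid=15&3=3
[1]->row 3·2+1+0=7  col gid=3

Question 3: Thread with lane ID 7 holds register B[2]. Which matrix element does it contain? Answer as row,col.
lane 7: grp=1 (7/4), tig=3 (7%4)
i=2: r=3*2+0+8=14, c=grp=1

14,1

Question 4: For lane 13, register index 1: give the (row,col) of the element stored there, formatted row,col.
13: gid=3,tid=1
[1] (1*2+1+0,3) = (3,3)

3,3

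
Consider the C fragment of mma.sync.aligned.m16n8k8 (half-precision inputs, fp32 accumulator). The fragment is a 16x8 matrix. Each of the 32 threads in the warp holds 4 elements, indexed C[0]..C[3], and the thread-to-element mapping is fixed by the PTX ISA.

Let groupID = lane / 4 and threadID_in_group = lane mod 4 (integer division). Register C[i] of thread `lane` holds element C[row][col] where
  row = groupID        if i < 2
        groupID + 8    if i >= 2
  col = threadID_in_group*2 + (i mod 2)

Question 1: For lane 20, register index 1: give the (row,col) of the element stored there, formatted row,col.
5,1

lane 20: grp=5 (20/4), tig=0 (20%4)
i=1: r=5+0=5, c=0*2+1=1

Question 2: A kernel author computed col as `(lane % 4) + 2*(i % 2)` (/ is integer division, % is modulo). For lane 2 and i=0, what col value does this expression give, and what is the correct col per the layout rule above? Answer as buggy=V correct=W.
buggy=2 correct=4

`(lane % 4) + 2*(i % 2)`[2,0]=>2
L=2=>grp=2>>2=0, tig=2&3=2
[0]=>row 0+0=0  col 2·2+0=4
col: 2 vs 4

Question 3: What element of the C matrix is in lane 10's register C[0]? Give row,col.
2,4

lane 10->10/4=2, 10 mod 4=2
i=0  r:2+0->2  c:2·2+0->4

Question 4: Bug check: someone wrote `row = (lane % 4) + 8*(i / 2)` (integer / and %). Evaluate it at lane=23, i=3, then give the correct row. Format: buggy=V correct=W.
buggy=11 correct=13

`(lane % 4) + 8*(i / 2)`[23,3]=>11
L=23=>grp=23>>2=5, tig=23&3=3
[3]=>row 5+8=13  col 3·2+1=7
row: 11 vs 13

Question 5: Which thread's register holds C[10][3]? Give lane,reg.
r:10=>grp=2,rB=1  c:3=>tig=1,lo=1
L=2*4+1=9  i=1*2+1=3

9,3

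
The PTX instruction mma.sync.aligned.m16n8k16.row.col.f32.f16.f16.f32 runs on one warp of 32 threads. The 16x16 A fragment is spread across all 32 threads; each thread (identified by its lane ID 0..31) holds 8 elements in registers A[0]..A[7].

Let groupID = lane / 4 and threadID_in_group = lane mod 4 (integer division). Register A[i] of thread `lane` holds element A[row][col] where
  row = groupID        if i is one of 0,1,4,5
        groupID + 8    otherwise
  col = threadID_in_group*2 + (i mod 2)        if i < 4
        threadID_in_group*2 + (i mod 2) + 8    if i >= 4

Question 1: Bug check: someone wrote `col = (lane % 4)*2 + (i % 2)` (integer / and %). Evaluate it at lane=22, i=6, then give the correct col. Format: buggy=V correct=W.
`(lane % 4)*2 + (i % 2)`[22,6]->4
lane 22: gid=5 (22/4), tid=2 (22%4)
i=6: r=5+8=13, c=2*2+0+8=12
col: 4 vs 12

buggy=4 correct=12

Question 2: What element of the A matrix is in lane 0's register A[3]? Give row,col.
8,1

0: g=0,t=0
[3] (0+8,0*2+1+0) = (8,1)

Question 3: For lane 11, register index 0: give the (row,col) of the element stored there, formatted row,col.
2,6

11: gid=2,tid=3
[0] (2+0,3*2+0+0) = (2,6)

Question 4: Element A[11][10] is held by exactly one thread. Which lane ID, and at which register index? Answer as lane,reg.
13,6

r=11->g=3,rb=1  c=10->cb=1,t=1,b0=0
L=3*4+1=13  i=1*4+1*2+0=6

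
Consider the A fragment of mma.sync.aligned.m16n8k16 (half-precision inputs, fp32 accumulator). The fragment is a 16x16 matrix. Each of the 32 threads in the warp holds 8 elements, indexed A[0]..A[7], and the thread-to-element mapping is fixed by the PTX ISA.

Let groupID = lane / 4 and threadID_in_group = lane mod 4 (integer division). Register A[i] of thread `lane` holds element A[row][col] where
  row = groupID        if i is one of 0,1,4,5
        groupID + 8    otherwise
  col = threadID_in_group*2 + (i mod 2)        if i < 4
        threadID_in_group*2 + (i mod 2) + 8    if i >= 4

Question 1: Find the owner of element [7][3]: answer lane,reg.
29,1

r: 7->gid=7,r8=0  c: 3->c8=0,tid=1,i&1=1
L=7*4+1=29  i=0*4+0*2+1=1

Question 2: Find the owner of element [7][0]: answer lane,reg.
28,0

r: 7->gid=7,r8=0  c: 0->c8=0,tid=0,i&1=0
L=7*4+0=28  i=0*4+0*2+0=0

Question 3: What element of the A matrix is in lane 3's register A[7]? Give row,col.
lane 3⇒3/4=0, 3 mod 4=3
i=7  r:0+8⇒8  c:2·3+1+8⇒15

8,15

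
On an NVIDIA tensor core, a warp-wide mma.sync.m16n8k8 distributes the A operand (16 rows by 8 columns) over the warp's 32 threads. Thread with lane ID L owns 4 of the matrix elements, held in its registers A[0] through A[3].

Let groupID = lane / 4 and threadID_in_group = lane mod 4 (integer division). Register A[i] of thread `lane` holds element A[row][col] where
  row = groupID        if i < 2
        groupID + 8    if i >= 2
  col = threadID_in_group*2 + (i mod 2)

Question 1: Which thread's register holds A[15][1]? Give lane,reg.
28,3

r=15→G=7,rhi=1  c=1→T=0,p=1
L=7*4+0=28  i=1*2+1=3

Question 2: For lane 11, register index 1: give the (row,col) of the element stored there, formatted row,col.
lane 11: gr=2 (11/4), th=3 (11%4)
i=1: r=2+0=2, c=3*2+1=7

2,7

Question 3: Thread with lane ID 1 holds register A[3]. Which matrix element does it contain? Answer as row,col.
8,3

lane 1->1/4=0, 1 mod 4=1
i=3  r:0+8->8  c:2·1+1->3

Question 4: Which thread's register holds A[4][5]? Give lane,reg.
r=4→G=4,rhi=0  c=5→T=2,p=1
L=4*4+2=18  i=0*2+1=1

18,1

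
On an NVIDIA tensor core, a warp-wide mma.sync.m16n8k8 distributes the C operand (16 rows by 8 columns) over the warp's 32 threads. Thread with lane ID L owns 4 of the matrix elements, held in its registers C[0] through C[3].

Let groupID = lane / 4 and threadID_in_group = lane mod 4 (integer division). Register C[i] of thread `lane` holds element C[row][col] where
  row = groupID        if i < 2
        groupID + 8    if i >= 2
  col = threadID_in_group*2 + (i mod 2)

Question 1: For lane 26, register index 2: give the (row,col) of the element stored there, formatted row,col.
14,4

26: gr=6,th=2
[2] (6+8,2*2+0) = (14,4)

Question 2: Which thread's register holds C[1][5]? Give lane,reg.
6,1

r=1⇒gr=1,Rb=0  c=5⇒th=2,odd=1
L=1*4+2=6  i=0*2+1=1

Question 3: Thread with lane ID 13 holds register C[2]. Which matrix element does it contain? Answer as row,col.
11,2

lane 13->13/4=3, 13 mod 4=1
i=2  r:3+8->11  c:2·1+0->2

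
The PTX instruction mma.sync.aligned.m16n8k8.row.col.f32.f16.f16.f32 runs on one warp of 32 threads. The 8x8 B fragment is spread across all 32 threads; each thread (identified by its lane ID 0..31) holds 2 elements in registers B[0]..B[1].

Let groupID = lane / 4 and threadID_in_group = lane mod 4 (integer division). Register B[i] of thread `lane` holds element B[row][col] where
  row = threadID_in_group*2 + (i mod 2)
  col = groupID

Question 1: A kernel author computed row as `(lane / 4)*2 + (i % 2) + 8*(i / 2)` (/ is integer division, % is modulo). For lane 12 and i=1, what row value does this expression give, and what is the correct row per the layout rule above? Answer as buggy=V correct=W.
`(lane / 4)*2 + (i % 2) + 8*(i / 2)`[12,1]->7
L=12->g=12>>2=3, t=12&3=0
[1]->row 0·2+1=1  col g=3
row: 7 vs 1

buggy=7 correct=1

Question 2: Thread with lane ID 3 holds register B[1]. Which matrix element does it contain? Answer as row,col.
7,0

3: grp=0,tig=3
[1] (3*2+1,0) = (7,0)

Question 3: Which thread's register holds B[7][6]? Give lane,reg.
27,1

c=6→G=6  r=7→T=3,p=1
L=6*4+3=27  i=1=1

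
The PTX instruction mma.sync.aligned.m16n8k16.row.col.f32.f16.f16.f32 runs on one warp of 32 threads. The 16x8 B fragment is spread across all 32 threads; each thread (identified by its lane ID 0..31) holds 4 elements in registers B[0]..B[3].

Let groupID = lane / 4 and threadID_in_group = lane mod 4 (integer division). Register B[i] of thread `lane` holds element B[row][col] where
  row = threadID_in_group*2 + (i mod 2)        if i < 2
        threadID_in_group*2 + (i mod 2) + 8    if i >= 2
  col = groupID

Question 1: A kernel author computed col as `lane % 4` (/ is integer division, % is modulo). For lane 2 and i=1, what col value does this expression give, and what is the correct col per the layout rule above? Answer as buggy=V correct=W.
`lane % 4`[2,1]->2
lane 2->2/4=0, 2 mod 4=2
i=1  r:2·2+1+0->5  c:0
col: 2 vs 0

buggy=2 correct=0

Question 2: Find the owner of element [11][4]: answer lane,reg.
c:4=>grp=4  r:11=>rB=1,tig=1,lo=1
L=4*4+1=17  i=1*2+1=3

17,3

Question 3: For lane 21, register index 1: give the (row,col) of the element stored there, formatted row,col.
3,5

L=21=>grp=21>>2=5, tig=21&3=1
[1]=>row 1·2+1+0=3  col grp=5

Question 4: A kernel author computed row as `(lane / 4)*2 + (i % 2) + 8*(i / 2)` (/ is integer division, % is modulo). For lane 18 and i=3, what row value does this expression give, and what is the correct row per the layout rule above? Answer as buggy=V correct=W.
buggy=17 correct=13

`(lane / 4)*2 + (i % 2) + 8*(i / 2)`[18,3]->17
lane 18->18/4=4, 18 mod 4=2
i=3  r:2·2+1+8->13  c:4
row: 17 vs 13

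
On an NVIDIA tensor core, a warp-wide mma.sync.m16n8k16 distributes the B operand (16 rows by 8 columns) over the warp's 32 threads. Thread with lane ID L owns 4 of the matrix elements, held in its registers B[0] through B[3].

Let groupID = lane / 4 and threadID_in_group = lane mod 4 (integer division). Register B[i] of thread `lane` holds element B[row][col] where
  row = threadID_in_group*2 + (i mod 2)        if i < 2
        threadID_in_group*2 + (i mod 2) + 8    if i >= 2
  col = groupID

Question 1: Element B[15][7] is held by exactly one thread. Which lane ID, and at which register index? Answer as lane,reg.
c:7=>grp=7  r:15=>rB=1,tig=3,lo=1
L=7*4+3=31  i=1*2+1=3

31,3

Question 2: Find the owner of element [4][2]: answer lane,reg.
c: 2->gid=2  r: 4->r8=0,tid=2,i&1=0
L=2*4+2=10  i=0*2+0=0

10,0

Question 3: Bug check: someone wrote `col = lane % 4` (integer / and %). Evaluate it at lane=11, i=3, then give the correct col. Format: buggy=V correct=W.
`lane % 4`[11,3]->3
11: gid=2,tid=3
[3] (3*2+1+8,2) = (15,2)
col: 3 vs 2

buggy=3 correct=2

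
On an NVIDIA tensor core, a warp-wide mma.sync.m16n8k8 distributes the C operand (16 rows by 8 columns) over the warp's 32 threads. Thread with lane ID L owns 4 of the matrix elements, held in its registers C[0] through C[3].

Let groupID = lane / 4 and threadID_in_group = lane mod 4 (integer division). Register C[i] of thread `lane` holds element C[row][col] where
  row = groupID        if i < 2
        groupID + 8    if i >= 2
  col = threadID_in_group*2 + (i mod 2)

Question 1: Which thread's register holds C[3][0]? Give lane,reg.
r=3⇒gr=3,Rb=0  c=0⇒th=0,odd=0
L=3*4+0=12  i=0*2+0=0

12,0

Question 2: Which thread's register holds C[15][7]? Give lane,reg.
r=15->g=7,rb=1  c=7->t=3,b0=1
L=7*4+3=31  i=1*2+1=3

31,3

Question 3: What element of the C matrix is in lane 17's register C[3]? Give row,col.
12,3

lane 17→17/4=4, 17 mod 4=1
i=3  r:4+8→12  c:2·1+1→3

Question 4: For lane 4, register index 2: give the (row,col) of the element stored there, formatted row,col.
9,0

4: grp=1,tig=0
[2] (1+8,0*2+0) = (9,0)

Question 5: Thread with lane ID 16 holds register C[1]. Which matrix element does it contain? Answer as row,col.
4,1

L=16⇒gr=16>>2=4, th=16&3=0
[1]⇒row 4+0=4  col 0·2+1=1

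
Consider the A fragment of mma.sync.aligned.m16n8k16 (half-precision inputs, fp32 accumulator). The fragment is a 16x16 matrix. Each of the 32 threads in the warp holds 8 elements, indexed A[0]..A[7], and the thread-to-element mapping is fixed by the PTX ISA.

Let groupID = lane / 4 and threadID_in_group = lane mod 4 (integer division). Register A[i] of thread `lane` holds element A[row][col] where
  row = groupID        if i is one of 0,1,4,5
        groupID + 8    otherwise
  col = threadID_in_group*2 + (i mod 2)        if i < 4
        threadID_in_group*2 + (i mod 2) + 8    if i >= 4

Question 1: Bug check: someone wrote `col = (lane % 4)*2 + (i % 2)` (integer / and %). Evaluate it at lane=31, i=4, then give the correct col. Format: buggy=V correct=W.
`(lane % 4)*2 + (i % 2)`[31,4]=>6
lane 31: grp=7 (31/4), tig=3 (31%4)
i=4: r=7+0=7, c=3*2+0+8=14
col: 6 vs 14

buggy=6 correct=14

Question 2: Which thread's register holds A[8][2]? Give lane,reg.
1,2

r: 8->gid=0,r8=1  c: 2->c8=0,tid=1,i&1=0
L=0*4+1=1  i=0*4+1*2+0=2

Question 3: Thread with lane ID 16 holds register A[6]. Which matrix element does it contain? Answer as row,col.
L=16→G=16>>2=4, T=16&3=0
[6]→row 4+8=12  col 0·2+0+8=8

12,8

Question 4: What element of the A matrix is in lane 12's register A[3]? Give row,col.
11,1

lane 12: gr=3 (12/4), th=0 (12%4)
i=3: r=3+8=11, c=0*2+1+0=1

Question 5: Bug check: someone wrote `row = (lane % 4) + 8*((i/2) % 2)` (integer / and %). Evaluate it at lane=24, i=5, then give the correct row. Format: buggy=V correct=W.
buggy=0 correct=6

`(lane % 4) + 8*((i/2) % 2)`[24,5]->0
lane 24: g=6 (24/4), t=0 (24%4)
i=5: r=6+0=6, c=0*2+1+8=9
row: 0 vs 6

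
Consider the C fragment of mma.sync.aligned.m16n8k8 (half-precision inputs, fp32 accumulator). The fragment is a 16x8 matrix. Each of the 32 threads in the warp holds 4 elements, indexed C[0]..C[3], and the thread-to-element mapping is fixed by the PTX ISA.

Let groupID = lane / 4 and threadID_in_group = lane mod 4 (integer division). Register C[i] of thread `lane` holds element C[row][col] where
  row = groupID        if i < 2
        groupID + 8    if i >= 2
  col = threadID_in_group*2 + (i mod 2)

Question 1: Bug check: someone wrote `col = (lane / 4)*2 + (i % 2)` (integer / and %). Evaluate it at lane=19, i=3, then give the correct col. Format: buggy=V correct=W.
`(lane / 4)*2 + (i % 2)`[19,3]->9
19: gid=4,tid=3
[3] (4+8,3*2+1) = (12,7)
col: 9 vs 7

buggy=9 correct=7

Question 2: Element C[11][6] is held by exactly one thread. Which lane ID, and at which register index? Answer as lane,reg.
15,2

r:11=>grp=3,rB=1  c:6=>tig=3,lo=0
L=3*4+3=15  i=1*2+0=2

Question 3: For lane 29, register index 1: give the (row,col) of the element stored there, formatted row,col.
29: gid=7,tid=1
[1] (7+0,1*2+1) = (7,3)

7,3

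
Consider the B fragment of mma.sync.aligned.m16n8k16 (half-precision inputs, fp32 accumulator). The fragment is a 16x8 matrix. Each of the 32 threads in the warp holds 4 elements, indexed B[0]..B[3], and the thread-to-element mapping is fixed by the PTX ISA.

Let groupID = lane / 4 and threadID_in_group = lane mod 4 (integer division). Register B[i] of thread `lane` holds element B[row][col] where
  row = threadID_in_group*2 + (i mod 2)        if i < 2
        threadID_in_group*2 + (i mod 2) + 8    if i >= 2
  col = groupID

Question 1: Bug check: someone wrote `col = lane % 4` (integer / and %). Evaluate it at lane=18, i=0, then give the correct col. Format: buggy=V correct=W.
buggy=2 correct=4

`lane % 4`[18,0]⇒2
lane 18: gr=4 (18/4), th=2 (18%4)
i=0: r=2*2+0+0=4, c=gr=4
col: 2 vs 4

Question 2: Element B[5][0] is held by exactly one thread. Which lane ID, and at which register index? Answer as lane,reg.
2,1

c:0=>grp=0  r:5=>rB=0,tig=2,lo=1
L=0*4+2=2  i=0*2+1=1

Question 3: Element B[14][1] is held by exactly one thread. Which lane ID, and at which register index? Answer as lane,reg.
c=1→G=1  r=14→rhi=1,T=3,p=0
L=1*4+3=7  i=1*2+0=2

7,2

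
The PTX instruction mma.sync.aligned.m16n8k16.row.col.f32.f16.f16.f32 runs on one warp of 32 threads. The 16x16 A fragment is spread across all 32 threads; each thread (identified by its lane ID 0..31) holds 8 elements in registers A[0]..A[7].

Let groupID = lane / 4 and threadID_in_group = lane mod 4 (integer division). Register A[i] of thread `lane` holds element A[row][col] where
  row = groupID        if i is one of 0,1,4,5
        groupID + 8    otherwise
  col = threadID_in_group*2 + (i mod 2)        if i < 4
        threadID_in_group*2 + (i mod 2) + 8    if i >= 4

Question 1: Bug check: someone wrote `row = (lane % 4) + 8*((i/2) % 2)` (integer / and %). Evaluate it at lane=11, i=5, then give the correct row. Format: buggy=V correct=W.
buggy=3 correct=2

`(lane % 4) + 8*((i/2) % 2)`[11,5]⇒3
lane 11: gr=2 (11/4), th=3 (11%4)
i=5: r=2+0=2, c=3*2+1+8=15
row: 3 vs 2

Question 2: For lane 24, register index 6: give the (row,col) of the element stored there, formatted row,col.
24: gr=6,th=0
[6] (6+8,0*2+0+8) = (14,8)

14,8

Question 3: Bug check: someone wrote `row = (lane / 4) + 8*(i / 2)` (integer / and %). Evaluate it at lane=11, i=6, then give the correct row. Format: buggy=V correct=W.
buggy=26 correct=10

`(lane / 4) + 8*(i / 2)`[11,6]→26
lane 11: G=2 (11/4), T=3 (11%4)
i=6: r=2+8=10, c=3*2+0+8=14
row: 26 vs 10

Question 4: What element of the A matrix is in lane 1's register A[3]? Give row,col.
8,3

L=1→G=1>>2=0, T=1&3=1
[3]→row 0+8=8  col 1·2+1+0=3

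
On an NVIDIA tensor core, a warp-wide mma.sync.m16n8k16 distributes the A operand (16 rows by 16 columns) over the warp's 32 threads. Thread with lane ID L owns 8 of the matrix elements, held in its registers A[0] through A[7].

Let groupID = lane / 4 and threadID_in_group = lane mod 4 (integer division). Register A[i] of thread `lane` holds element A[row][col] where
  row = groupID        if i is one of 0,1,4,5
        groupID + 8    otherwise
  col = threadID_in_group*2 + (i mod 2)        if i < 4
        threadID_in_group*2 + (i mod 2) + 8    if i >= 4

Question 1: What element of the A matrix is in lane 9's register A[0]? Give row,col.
2,2

lane 9: gid=2 (9/4), tid=1 (9%4)
i=0: r=2+0=2, c=1*2+0+0=2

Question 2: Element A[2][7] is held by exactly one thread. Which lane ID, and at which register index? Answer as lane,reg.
11,1

r: 2->gid=2,r8=0  c: 7->c8=0,tid=3,i&1=1
L=2*4+3=11  i=0*4+0*2+1=1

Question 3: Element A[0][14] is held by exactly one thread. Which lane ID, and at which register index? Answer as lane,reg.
3,4

r: 0->gid=0,r8=0  c: 14->c8=1,tid=3,i&1=0
L=0*4+3=3  i=1*4+0*2+0=4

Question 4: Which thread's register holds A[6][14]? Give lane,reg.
r=6->g=6,rb=0  c=14->cb=1,t=3,b0=0
L=6*4+3=27  i=1*4+0*2+0=4

27,4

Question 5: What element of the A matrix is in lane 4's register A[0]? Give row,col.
lane 4: grp=1 (4/4), tig=0 (4%4)
i=0: r=1+0=1, c=0*2+0+0=0

1,0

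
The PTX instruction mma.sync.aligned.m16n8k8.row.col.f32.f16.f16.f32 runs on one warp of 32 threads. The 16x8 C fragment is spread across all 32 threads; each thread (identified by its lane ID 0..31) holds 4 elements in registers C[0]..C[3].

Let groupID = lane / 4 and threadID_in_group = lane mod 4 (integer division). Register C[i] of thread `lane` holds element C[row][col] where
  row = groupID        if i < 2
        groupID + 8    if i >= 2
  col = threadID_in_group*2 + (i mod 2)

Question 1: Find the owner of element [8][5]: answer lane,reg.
2,3

r: 8->gid=0,r8=1  c: 5->tid=2,i&1=1
L=0*4+2=2  i=1*2+1=3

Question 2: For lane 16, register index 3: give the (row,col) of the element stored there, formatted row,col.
12,1

L=16->g=16>>2=4, t=16&3=0
[3]->row 4+8=12  col 0·2+1=1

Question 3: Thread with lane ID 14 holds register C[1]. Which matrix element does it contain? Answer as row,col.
3,5

14: gr=3,th=2
[1] (3+0,2*2+1) = (3,5)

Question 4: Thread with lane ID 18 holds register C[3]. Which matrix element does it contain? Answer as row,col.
12,5

L=18=>grp=18>>2=4, tig=18&3=2
[3]=>row 4+8=12  col 2·2+1=5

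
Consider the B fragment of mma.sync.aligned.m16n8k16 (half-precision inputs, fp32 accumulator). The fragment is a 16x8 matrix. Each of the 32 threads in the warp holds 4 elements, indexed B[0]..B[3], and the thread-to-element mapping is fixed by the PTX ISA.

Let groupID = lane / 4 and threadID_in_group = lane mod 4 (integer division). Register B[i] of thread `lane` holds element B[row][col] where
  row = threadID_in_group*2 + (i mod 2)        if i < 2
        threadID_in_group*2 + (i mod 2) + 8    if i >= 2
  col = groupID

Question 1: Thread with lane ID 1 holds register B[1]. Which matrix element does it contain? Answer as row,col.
lane 1→1/4=0, 1 mod 4=1
i=1  r:2·1+1+0→3  c:0

3,0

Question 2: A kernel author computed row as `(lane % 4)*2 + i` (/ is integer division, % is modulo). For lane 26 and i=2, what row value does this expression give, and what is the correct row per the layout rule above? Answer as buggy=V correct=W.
buggy=6 correct=12

`(lane % 4)*2 + i`[26,2]⇒6
lane 26⇒26/4=6, 26 mod 4=2
i=2  r:2·2+0+8⇒12  c:6
row: 6 vs 12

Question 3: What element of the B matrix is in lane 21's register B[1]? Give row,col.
3,5

L=21⇒gr=21>>2=5, th=21&3=1
[1]⇒row 1·2+1+0=3  col gr=5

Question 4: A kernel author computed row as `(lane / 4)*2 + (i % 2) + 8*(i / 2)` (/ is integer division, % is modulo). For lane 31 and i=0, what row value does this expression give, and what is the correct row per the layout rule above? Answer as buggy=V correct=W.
`(lane / 4)*2 + (i % 2) + 8*(i / 2)`[31,0]->14
31: gid=7,tid=3
[0] (3*2+0+0,7) = (6,7)
row: 14 vs 6

buggy=14 correct=6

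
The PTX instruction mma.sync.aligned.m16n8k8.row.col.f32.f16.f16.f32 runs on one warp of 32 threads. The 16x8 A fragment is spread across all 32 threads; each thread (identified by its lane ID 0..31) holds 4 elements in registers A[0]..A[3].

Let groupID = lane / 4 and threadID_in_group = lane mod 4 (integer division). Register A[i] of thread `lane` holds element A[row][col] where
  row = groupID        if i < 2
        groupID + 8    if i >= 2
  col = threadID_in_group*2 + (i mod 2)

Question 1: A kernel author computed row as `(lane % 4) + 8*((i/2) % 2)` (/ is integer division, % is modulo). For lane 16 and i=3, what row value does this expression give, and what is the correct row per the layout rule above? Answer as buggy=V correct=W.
buggy=8 correct=12

`(lane % 4) + 8*((i/2) % 2)`[16,3]⇒8
lane 16: gr=4 (16/4), th=0 (16%4)
i=3: r=4+8=12, c=0*2+1=1
row: 8 vs 12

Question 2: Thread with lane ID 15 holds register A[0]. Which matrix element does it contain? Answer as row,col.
15: gid=3,tid=3
[0] (3+0,3*2+0) = (3,6)

3,6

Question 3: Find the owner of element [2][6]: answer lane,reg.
11,0

r:2=>grp=2,rB=0  c:6=>tig=3,lo=0
L=2*4+3=11  i=0*2+0=0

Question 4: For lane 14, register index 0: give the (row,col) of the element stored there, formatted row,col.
3,4

L=14⇒gr=14>>2=3, th=14&3=2
[0]⇒row 3+0=3  col 2·2+0=4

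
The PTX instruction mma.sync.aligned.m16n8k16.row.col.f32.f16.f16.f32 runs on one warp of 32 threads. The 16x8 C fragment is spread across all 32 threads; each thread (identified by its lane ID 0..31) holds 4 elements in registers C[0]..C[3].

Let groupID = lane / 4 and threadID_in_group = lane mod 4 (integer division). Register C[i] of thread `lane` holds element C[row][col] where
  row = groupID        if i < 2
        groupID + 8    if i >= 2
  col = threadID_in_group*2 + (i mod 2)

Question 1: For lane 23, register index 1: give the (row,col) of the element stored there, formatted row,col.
L=23->g=23>>2=5, t=23&3=3
[1]->row 5+0=5  col 3·2+1=7

5,7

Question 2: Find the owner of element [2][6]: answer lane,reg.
r=2⇒gr=2,Rb=0  c=6⇒th=3,odd=0
L=2*4+3=11  i=0*2+0=0

11,0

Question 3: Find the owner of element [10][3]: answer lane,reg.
9,3

r=10->g=2,rb=1  c=3->t=1,b0=1
L=2*4+1=9  i=1*2+1=3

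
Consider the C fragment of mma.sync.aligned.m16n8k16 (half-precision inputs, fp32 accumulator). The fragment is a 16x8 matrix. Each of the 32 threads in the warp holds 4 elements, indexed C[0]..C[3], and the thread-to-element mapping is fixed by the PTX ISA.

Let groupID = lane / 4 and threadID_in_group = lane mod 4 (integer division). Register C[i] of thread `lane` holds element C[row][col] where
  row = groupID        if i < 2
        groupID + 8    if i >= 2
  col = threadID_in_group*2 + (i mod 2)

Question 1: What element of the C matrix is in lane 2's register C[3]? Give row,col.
lane 2: G=0 (2/4), T=2 (2%4)
i=3: r=0+8=8, c=2*2+1=5

8,5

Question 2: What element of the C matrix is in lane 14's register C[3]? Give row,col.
11,5

lane 14=>14/4=3, 14 mod 4=2
i=3  r:3+8=>11  c:2·2+1=>5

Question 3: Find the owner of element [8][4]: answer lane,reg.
2,2

r=8⇒gr=0,Rb=1  c=4⇒th=2,odd=0
L=0*4+2=2  i=1*2+0=2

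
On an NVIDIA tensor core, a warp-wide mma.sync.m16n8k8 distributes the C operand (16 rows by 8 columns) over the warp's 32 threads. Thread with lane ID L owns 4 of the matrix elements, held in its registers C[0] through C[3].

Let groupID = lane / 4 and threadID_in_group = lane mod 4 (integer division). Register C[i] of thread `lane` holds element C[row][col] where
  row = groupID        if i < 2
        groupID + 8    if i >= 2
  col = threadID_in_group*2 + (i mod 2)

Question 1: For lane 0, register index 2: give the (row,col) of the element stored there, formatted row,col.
8,0

lane 0: grp=0 (0/4), tig=0 (0%4)
i=2: r=0+8=8, c=0*2+0=0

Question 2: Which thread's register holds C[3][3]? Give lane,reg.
r: 3->gid=3,r8=0  c: 3->tid=1,i&1=1
L=3*4+1=13  i=0*2+1=1

13,1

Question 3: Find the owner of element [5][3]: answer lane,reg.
r=5->g=5,rb=0  c=3->t=1,b0=1
L=5*4+1=21  i=0*2+1=1

21,1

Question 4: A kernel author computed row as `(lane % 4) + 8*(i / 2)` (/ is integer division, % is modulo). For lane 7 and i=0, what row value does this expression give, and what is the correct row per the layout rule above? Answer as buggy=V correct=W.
`(lane % 4) + 8*(i / 2)`[7,0]->3
L=7->g=7>>2=1, t=7&3=3
[0]->row 1+0=1  col 3·2+0=6
row: 3 vs 1

buggy=3 correct=1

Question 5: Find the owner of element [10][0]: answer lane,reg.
r:10=>grp=2,rB=1  c:0=>tig=0,lo=0
L=2*4+0=8  i=1*2+0=2

8,2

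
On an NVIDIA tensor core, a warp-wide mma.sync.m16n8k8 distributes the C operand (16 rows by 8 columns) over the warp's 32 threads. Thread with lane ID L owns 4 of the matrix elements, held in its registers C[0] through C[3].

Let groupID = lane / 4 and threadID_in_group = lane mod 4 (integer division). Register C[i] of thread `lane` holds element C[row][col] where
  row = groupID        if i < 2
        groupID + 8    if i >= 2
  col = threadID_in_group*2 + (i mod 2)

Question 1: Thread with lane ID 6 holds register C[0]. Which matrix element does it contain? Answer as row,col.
lane 6=>6/4=1, 6 mod 4=2
i=0  r:1+0=>1  c:2·2+0=>4

1,4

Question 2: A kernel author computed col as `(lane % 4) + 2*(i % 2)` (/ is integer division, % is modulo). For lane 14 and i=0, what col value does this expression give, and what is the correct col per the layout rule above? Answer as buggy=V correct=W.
buggy=2 correct=4

`(lane % 4) + 2*(i % 2)`[14,0]=>2
14: grp=3,tig=2
[0] (3+0,2*2+0) = (3,4)
col: 2 vs 4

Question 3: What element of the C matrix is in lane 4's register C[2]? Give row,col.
9,0

L=4⇒gr=4>>2=1, th=4&3=0
[2]⇒row 1+8=9  col 0·2+0=0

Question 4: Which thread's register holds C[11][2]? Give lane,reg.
13,2

r: 11->gid=3,r8=1  c: 2->tid=1,i&1=0
L=3*4+1=13  i=1*2+0=2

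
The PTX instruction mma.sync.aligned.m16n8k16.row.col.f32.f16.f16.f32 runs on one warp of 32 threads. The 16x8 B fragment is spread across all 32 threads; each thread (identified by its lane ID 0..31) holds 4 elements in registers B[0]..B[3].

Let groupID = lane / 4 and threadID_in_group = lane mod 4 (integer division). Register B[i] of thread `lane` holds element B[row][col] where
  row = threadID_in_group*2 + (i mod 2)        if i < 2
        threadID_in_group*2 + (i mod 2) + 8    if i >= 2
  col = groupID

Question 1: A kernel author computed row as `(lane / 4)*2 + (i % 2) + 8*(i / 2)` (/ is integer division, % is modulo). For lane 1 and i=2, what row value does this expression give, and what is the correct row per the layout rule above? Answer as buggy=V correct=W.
buggy=8 correct=10

`(lane / 4)*2 + (i % 2) + 8*(i / 2)`[1,2]=>8
1: grp=0,tig=1
[2] (1*2+0+8,0) = (10,0)
row: 8 vs 10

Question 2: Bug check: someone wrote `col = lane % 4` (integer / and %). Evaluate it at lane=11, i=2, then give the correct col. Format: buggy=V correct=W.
buggy=3 correct=2

`lane % 4`[11,2]->3
L=11->g=11>>2=2, t=11&3=3
[2]->row 3·2+0+8=14  col g=2
col: 3 vs 2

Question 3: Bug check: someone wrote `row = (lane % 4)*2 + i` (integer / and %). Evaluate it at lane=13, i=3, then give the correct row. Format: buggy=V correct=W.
`(lane % 4)*2 + i`[13,3]->5
L=13->gid=13>>2=3, tid=13&3=1
[3]->row 1·2+1+8=11  col gid=3
row: 5 vs 11

buggy=5 correct=11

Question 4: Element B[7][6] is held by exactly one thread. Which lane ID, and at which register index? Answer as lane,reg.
c: 6->gid=6  r: 7->r8=0,tid=3,i&1=1
L=6*4+3=27  i=0*2+1=1

27,1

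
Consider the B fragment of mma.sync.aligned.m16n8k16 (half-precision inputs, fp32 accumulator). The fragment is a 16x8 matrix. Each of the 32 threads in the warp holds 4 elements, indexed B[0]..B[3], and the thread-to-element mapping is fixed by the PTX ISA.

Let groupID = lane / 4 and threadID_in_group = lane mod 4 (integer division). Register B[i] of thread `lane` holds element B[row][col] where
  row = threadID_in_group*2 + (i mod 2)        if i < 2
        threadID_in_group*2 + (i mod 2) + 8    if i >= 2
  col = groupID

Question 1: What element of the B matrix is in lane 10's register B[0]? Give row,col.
lane 10: grp=2 (10/4), tig=2 (10%4)
i=0: r=2*2+0+0=4, c=grp=2

4,2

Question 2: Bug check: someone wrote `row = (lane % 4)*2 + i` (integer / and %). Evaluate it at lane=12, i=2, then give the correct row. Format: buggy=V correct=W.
`(lane % 4)*2 + i`[12,2]->2
L=12->gid=12>>2=3, tid=12&3=0
[2]->row 0·2+0+8=8  col gid=3
row: 2 vs 8

buggy=2 correct=8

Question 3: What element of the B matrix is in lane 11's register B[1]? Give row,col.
L=11->g=11>>2=2, t=11&3=3
[1]->row 3·2+1+0=7  col g=2

7,2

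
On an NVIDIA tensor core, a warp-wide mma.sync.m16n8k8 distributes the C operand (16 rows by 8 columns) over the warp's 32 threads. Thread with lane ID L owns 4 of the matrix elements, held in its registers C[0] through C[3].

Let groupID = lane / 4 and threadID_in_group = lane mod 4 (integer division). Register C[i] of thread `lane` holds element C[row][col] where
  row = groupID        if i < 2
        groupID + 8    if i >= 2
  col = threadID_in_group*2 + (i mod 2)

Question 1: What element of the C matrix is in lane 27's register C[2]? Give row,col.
14,6

27: g=6,t=3
[2] (6+8,3*2+0) = (14,6)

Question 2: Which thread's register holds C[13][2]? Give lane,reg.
r=13->g=5,rb=1  c=2->t=1,b0=0
L=5*4+1=21  i=1*2+0=2

21,2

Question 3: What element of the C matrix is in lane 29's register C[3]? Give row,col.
L=29=>grp=29>>2=7, tig=29&3=1
[3]=>row 7+8=15  col 1·2+1=3

15,3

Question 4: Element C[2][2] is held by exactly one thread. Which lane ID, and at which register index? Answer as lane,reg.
r=2⇒gr=2,Rb=0  c=2⇒th=1,odd=0
L=2*4+1=9  i=0*2+0=0

9,0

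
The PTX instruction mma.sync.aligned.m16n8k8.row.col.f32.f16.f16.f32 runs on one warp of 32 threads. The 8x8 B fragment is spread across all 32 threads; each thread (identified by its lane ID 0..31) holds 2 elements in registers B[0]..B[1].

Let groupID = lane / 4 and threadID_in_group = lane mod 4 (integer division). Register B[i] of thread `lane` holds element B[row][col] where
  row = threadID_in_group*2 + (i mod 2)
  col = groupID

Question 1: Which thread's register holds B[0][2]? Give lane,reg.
8,0

c:2=>grp=2  r:0=>tig=0,lo=0
L=2*4+0=8  i=0=0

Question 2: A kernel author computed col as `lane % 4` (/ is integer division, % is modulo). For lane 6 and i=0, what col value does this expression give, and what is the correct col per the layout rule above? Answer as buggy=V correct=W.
buggy=2 correct=1

`lane % 4`[6,0]->2
lane 6: gid=1 (6/4), tid=2 (6%4)
i=0: r=2*2+0=4, c=gid=1
col: 2 vs 1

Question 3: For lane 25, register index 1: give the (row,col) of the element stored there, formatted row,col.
25: g=6,t=1
[1] (1*2+1,6) = (3,6)

3,6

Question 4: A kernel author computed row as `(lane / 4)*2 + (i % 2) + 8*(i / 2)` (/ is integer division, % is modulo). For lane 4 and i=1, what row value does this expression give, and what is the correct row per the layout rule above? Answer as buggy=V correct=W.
buggy=3 correct=1

`(lane / 4)*2 + (i % 2) + 8*(i / 2)`[4,1]→3
4: G=1,T=0
[1] (0*2+1,1) = (1,1)
row: 3 vs 1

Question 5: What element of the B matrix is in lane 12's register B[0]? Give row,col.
lane 12: gid=3 (12/4), tid=0 (12%4)
i=0: r=0*2+0=0, c=gid=3

0,3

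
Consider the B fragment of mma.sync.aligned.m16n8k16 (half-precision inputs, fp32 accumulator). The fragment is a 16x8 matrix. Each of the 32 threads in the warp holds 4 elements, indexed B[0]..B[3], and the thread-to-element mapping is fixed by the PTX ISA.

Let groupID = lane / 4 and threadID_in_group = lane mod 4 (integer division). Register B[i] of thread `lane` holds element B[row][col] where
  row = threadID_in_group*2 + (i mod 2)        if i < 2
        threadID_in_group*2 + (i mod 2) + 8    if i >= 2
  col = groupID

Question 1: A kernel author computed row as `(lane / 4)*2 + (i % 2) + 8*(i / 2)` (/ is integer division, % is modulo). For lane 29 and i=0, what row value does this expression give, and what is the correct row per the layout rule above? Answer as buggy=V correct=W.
`(lane / 4)*2 + (i % 2) + 8*(i / 2)`[29,0]=>14
29: grp=7,tig=1
[0] (1*2+0+0,7) = (2,7)
row: 14 vs 2

buggy=14 correct=2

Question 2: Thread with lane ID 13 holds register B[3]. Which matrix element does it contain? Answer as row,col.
11,3

lane 13: gr=3 (13/4), th=1 (13%4)
i=3: r=1*2+1+8=11, c=gr=3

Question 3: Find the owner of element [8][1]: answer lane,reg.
4,2

c:1=>grp=1  r:8=>rB=1,tig=0,lo=0
L=1*4+0=4  i=1*2+0=2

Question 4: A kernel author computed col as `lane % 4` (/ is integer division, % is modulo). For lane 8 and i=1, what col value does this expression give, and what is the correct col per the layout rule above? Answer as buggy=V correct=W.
`lane % 4`[8,1]=>0
L=8=>grp=8>>2=2, tig=8&3=0
[1]=>row 0·2+1+0=1  col grp=2
col: 0 vs 2

buggy=0 correct=2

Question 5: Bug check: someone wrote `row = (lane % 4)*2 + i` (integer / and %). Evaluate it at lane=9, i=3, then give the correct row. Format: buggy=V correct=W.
`(lane % 4)*2 + i`[9,3]→5
L=9→G=9>>2=2, T=9&3=1
[3]→row 1·2+1+8=11  col G=2
row: 5 vs 11

buggy=5 correct=11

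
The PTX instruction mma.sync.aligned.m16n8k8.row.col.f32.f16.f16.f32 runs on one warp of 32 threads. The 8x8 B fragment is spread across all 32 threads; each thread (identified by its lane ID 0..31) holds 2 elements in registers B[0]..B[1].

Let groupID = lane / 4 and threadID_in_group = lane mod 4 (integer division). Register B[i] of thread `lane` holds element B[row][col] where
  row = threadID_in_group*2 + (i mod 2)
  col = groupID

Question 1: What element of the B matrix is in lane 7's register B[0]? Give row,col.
6,1

L=7=>grp=7>>2=1, tig=7&3=3
[0]=>row 3·2+0=6  col grp=1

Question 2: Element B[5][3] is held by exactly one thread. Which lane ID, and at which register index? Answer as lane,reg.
c=3→G=3  r=5→T=2,p=1
L=3*4+2=14  i=1=1

14,1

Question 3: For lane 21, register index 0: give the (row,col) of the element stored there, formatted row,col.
lane 21: grp=5 (21/4), tig=1 (21%4)
i=0: r=1*2+0=2, c=grp=5

2,5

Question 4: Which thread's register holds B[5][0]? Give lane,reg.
2,1

c: 0->gid=0  r: 5->tid=2,i&1=1
L=0*4+2=2  i=1=1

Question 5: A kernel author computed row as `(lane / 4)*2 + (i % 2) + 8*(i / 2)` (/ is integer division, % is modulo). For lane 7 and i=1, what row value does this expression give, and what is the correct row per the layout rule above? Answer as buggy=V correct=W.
`(lane / 4)*2 + (i % 2) + 8*(i / 2)`[7,1]→3
lane 7→7/4=1, 7 mod 4=3
i=1  r:2·3+1→7  c:1
row: 3 vs 7

buggy=3 correct=7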